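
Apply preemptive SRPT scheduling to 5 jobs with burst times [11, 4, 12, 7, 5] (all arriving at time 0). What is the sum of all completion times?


Since all jobs arrive at t=0, SRPT equals SPT ordering.
SPT order: [4, 5, 7, 11, 12]
Completion times:
  Job 1: p=4, C=4
  Job 2: p=5, C=9
  Job 3: p=7, C=16
  Job 4: p=11, C=27
  Job 5: p=12, C=39
Total completion time = 4 + 9 + 16 + 27 + 39 = 95

95


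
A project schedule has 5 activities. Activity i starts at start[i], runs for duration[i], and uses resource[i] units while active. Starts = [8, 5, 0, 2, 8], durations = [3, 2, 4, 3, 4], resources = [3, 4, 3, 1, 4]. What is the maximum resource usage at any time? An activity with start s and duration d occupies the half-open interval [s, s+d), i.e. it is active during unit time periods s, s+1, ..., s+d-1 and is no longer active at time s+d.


Each activity i is active on [start_i, start_i + duration_i).
Compute total resource usage per time slot:
  t=0: active resources = [3], total = 3
  t=1: active resources = [3], total = 3
  t=2: active resources = [3, 1], total = 4
  t=3: active resources = [3, 1], total = 4
  t=4: active resources = [1], total = 1
  t=5: active resources = [4], total = 4
  t=6: active resources = [4], total = 4
  t=7: active resources = [], total = 0
  t=8: active resources = [3, 4], total = 7
  t=9: active resources = [3, 4], total = 7
  t=10: active resources = [3, 4], total = 7
  t=11: active resources = [4], total = 4
Peak resource demand = 7

7


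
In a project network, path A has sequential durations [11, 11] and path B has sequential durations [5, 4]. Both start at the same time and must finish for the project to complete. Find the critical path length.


Path A total = 11 + 11 = 22
Path B total = 5 + 4 = 9
Critical path = longest path = max(22, 9) = 22

22


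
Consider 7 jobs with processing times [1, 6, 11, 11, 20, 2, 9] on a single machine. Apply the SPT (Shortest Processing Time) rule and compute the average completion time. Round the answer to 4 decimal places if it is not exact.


Sort jobs by processing time (SPT order): [1, 2, 6, 9, 11, 11, 20]
Compute completion times sequentially:
  Job 1: processing = 1, completes at 1
  Job 2: processing = 2, completes at 3
  Job 3: processing = 6, completes at 9
  Job 4: processing = 9, completes at 18
  Job 5: processing = 11, completes at 29
  Job 6: processing = 11, completes at 40
  Job 7: processing = 20, completes at 60
Sum of completion times = 160
Average completion time = 160/7 = 22.8571

22.8571


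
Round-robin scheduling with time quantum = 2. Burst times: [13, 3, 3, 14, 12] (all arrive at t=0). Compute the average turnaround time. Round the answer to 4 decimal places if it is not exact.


Time quantum = 2
Execution trace:
  J1 runs 2 units, time = 2
  J2 runs 2 units, time = 4
  J3 runs 2 units, time = 6
  J4 runs 2 units, time = 8
  J5 runs 2 units, time = 10
  J1 runs 2 units, time = 12
  J2 runs 1 units, time = 13
  J3 runs 1 units, time = 14
  J4 runs 2 units, time = 16
  J5 runs 2 units, time = 18
  J1 runs 2 units, time = 20
  J4 runs 2 units, time = 22
  J5 runs 2 units, time = 24
  J1 runs 2 units, time = 26
  J4 runs 2 units, time = 28
  J5 runs 2 units, time = 30
  J1 runs 2 units, time = 32
  J4 runs 2 units, time = 34
  J5 runs 2 units, time = 36
  J1 runs 2 units, time = 38
  J4 runs 2 units, time = 40
  J5 runs 2 units, time = 42
  J1 runs 1 units, time = 43
  J4 runs 2 units, time = 45
Finish times: [43, 13, 14, 45, 42]
Average turnaround = 157/5 = 31.4

31.4


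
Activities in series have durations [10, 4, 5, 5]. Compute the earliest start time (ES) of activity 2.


Activity 2 starts after activities 1 through 1 complete.
Predecessor durations: [10]
ES = 10 = 10

10


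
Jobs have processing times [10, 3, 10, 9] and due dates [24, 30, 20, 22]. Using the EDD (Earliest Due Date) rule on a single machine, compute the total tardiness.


Sort by due date (EDD order): [(10, 20), (9, 22), (10, 24), (3, 30)]
Compute completion times and tardiness:
  Job 1: p=10, d=20, C=10, tardiness=max(0,10-20)=0
  Job 2: p=9, d=22, C=19, tardiness=max(0,19-22)=0
  Job 3: p=10, d=24, C=29, tardiness=max(0,29-24)=5
  Job 4: p=3, d=30, C=32, tardiness=max(0,32-30)=2
Total tardiness = 7

7


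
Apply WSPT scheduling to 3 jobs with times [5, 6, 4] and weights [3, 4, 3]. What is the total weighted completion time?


Compute p/w ratios and sort ascending (WSPT): [(4, 3), (6, 4), (5, 3)]
Compute weighted completion times:
  Job (p=4,w=3): C=4, w*C=3*4=12
  Job (p=6,w=4): C=10, w*C=4*10=40
  Job (p=5,w=3): C=15, w*C=3*15=45
Total weighted completion time = 97

97


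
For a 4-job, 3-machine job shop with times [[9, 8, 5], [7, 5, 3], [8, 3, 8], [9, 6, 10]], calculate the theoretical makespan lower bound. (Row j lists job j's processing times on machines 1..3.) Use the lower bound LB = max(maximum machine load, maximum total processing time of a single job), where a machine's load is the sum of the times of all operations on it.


Machine loads:
  Machine 1: 9 + 7 + 8 + 9 = 33
  Machine 2: 8 + 5 + 3 + 6 = 22
  Machine 3: 5 + 3 + 8 + 10 = 26
Max machine load = 33
Job totals:
  Job 1: 22
  Job 2: 15
  Job 3: 19
  Job 4: 25
Max job total = 25
Lower bound = max(33, 25) = 33

33


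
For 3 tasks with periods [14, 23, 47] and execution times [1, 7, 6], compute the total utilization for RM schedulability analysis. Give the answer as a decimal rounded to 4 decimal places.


Compute individual utilizations (exact fractions):
  Task 1: C/T = 1/14 (approx. 0.0714)
  Task 2: C/T = 7/23 (approx. 0.3043)
  Task 3: C/T = 6/47 (approx. 0.1277)
Total utilization U = 1/14 + 7/23 + 6/47 = 7619/15134
Rounded to 4 decimal places: U = 0.5034
RM (Liu & Layland) bound for 3 tasks = 0.779763; compare with U = 7619/15134 (approx. 0.503436)
U <= bound, so schedulable by RM sufficient condition.

0.5034


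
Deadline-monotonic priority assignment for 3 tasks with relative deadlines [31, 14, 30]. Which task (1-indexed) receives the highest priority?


Sort tasks by relative deadline (ascending):
  Task 2: deadline = 14
  Task 3: deadline = 30
  Task 1: deadline = 31
Priority order (highest first): [2, 3, 1]
Highest priority task = 2

2


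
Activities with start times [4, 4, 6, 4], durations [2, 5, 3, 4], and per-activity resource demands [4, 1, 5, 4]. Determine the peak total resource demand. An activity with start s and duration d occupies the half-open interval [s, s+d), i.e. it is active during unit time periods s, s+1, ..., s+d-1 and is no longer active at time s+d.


Each activity i is active on [start_i, start_i + duration_i).
Compute total resource usage per time slot:
  t=0: active resources = [], total = 0
  t=1: active resources = [], total = 0
  t=2: active resources = [], total = 0
  t=3: active resources = [], total = 0
  t=4: active resources = [4, 1, 4], total = 9
  t=5: active resources = [4, 1, 4], total = 9
  t=6: active resources = [1, 5, 4], total = 10
  t=7: active resources = [1, 5, 4], total = 10
  t=8: active resources = [1, 5], total = 6
Peak resource demand = 10

10


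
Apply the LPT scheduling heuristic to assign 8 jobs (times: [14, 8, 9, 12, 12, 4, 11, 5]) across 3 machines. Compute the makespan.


Sort jobs in decreasing order (LPT): [14, 12, 12, 11, 9, 8, 5, 4]
Assign each job to the least loaded machine:
  Machine 1: jobs [14, 8, 4], load = 26
  Machine 2: jobs [12, 11], load = 23
  Machine 3: jobs [12, 9, 5], load = 26
Makespan = max load = 26

26


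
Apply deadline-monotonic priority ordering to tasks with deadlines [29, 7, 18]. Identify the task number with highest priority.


Sort tasks by relative deadline (ascending):
  Task 2: deadline = 7
  Task 3: deadline = 18
  Task 1: deadline = 29
Priority order (highest first): [2, 3, 1]
Highest priority task = 2

2


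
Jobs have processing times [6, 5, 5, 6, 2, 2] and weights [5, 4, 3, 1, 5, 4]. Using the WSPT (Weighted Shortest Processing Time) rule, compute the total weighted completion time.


Compute p/w ratios and sort ascending (WSPT): [(2, 5), (2, 4), (6, 5), (5, 4), (5, 3), (6, 1)]
Compute weighted completion times:
  Job (p=2,w=5): C=2, w*C=5*2=10
  Job (p=2,w=4): C=4, w*C=4*4=16
  Job (p=6,w=5): C=10, w*C=5*10=50
  Job (p=5,w=4): C=15, w*C=4*15=60
  Job (p=5,w=3): C=20, w*C=3*20=60
  Job (p=6,w=1): C=26, w*C=1*26=26
Total weighted completion time = 222

222


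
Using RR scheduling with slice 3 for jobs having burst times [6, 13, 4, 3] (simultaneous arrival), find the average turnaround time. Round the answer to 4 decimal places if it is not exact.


Time quantum = 3
Execution trace:
  J1 runs 3 units, time = 3
  J2 runs 3 units, time = 6
  J3 runs 3 units, time = 9
  J4 runs 3 units, time = 12
  J1 runs 3 units, time = 15
  J2 runs 3 units, time = 18
  J3 runs 1 units, time = 19
  J2 runs 3 units, time = 22
  J2 runs 3 units, time = 25
  J2 runs 1 units, time = 26
Finish times: [15, 26, 19, 12]
Average turnaround = 72/4 = 18.0

18.0


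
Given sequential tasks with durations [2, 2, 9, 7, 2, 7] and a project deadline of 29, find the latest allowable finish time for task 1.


LF(activity 1) = deadline - sum of successor durations
Successors: activities 2 through 6 with durations [2, 9, 7, 2, 7]
Sum of successor durations = 27
LF = 29 - 27 = 2

2


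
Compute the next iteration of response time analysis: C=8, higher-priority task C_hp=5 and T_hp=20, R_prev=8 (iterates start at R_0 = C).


R_next = C + ceil(R_prev / T_hp) * C_hp
ceil(8 / 20) = ceil(0.4) = 1
Interference = 1 * 5 = 5
R_next = 8 + 5 = 13

13


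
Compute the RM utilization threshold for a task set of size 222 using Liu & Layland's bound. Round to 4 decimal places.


Compute 2^(1/222) = 1.0031271640
Subtract 1: 1.0031271640 - 1 = 0.0031271640
Multiply by n: 222 * 0.0031271640 = 0.6942304080
Round to 4 dp: 0.6942

0.6942


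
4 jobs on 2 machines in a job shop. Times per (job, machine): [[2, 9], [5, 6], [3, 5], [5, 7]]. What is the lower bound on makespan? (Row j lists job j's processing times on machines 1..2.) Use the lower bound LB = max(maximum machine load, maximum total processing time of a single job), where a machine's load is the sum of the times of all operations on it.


Machine loads:
  Machine 1: 2 + 5 + 3 + 5 = 15
  Machine 2: 9 + 6 + 5 + 7 = 27
Max machine load = 27
Job totals:
  Job 1: 11
  Job 2: 11
  Job 3: 8
  Job 4: 12
Max job total = 12
Lower bound = max(27, 12) = 27

27


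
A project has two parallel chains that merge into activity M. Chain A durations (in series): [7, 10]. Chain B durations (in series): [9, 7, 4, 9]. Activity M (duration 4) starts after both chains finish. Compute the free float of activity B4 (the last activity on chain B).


ES(B4) = sum of predecessors on chain B = 20
EF(B4) = ES + duration = 20 + 9 = 29
Successor of B4 is M. ES(M) = max(sum(A), sum(B)) = max(17, 29) = 29
Free float = ES(successor) - EF(current) = 29 - 29 = 0

0


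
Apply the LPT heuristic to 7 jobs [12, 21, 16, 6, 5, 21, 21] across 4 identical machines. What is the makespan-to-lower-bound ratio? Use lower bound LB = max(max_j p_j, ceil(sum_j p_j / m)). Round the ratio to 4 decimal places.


LPT order: [21, 21, 21, 16, 12, 6, 5]
Machine loads after assignment: [27, 26, 21, 28]
LPT makespan = 28
Lower bound = max(max_job, ceil(total/4)) = max(21, 26) = 26
Ratio = 28 / 26 = 1.0769

1.0769


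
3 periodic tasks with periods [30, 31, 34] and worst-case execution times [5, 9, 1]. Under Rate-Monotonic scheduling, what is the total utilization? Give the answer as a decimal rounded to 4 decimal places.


Compute individual utilizations (exact fractions):
  Task 1: C/T = 5/30 = 1/6 (approx. 0.1667)
  Task 2: C/T = 9/31 (approx. 0.2903)
  Task 3: C/T = 1/34 (approx. 0.0294)
Total utilization U = 1/6 + 9/31 + 1/34 = 769/1581
Rounded to 4 decimal places: U = 0.4864
RM (Liu & Layland) bound for 3 tasks = 0.779763; compare with U = 769/1581 (approx. 0.486401)
U <= bound, so schedulable by RM sufficient condition.

0.4864


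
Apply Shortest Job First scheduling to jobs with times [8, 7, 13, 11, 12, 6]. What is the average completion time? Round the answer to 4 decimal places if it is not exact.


SJF order (ascending): [6, 7, 8, 11, 12, 13]
Completion times:
  Job 1: burst=6, C=6
  Job 2: burst=7, C=13
  Job 3: burst=8, C=21
  Job 4: burst=11, C=32
  Job 5: burst=12, C=44
  Job 6: burst=13, C=57
Average completion = 173/6 = 28.8333

28.8333


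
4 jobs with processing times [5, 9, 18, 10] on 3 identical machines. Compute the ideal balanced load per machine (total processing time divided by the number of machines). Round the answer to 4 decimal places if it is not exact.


Total processing time = 5 + 9 + 18 + 10 = 42
Number of machines = 3
Ideal balanced load = 42 / 3 = 14.0

14.0


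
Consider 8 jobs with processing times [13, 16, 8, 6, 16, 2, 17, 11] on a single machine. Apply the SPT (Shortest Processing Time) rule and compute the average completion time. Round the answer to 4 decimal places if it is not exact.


Sort jobs by processing time (SPT order): [2, 6, 8, 11, 13, 16, 16, 17]
Compute completion times sequentially:
  Job 1: processing = 2, completes at 2
  Job 2: processing = 6, completes at 8
  Job 3: processing = 8, completes at 16
  Job 4: processing = 11, completes at 27
  Job 5: processing = 13, completes at 40
  Job 6: processing = 16, completes at 56
  Job 7: processing = 16, completes at 72
  Job 8: processing = 17, completes at 89
Sum of completion times = 310
Average completion time = 310/8 = 38.75

38.75


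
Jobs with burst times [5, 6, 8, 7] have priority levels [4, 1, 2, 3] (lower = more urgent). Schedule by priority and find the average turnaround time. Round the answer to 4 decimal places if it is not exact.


Sort by priority (ascending = highest first):
Order: [(1, 6), (2, 8), (3, 7), (4, 5)]
Completion times:
  Priority 1, burst=6, C=6
  Priority 2, burst=8, C=14
  Priority 3, burst=7, C=21
  Priority 4, burst=5, C=26
Average turnaround = 67/4 = 16.75

16.75


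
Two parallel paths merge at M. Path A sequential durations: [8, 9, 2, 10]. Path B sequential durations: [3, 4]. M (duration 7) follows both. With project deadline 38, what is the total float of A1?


Forward pass: ES(A1) = sum of predecessors on chain A = 0
EF = ES + duration = 0 + 8 = 8
Backward pass: LF(M) = deadline = 38; LS(M) = 38 - 7 = 31
LF(A1) = LS(M) - sum(successors on chain A) = 31 - 21 = 10
LS = LF - duration = 10 - 8 = 2
Total float = LS - ES = 2 - 0 = 2

2


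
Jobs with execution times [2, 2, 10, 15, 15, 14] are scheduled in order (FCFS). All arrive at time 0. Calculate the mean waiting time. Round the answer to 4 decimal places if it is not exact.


FCFS order (as given): [2, 2, 10, 15, 15, 14]
Waiting times:
  Job 1: wait = 0
  Job 2: wait = 2
  Job 3: wait = 4
  Job 4: wait = 14
  Job 5: wait = 29
  Job 6: wait = 44
Sum of waiting times = 93
Average waiting time = 93/6 = 15.5

15.5


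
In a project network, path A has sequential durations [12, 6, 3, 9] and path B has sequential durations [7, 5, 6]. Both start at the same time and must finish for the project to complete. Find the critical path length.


Path A total = 12 + 6 + 3 + 9 = 30
Path B total = 7 + 5 + 6 = 18
Critical path = longest path = max(30, 18) = 30

30


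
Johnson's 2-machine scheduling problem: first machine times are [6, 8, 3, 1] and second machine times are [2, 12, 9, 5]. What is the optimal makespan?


Apply Johnson's rule:
  Group 1 (a <= b): [(4, 1, 5), (3, 3, 9), (2, 8, 12)]
  Group 2 (a > b): [(1, 6, 2)]
Optimal job order: [4, 3, 2, 1]
Schedule:
  Job 4: M1 done at 1, M2 done at 6
  Job 3: M1 done at 4, M2 done at 15
  Job 2: M1 done at 12, M2 done at 27
  Job 1: M1 done at 18, M2 done at 29
Makespan = 29

29


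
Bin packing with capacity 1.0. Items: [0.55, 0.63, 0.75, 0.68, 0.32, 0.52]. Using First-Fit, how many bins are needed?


Place items sequentially using First-Fit:
  Item 0.55 -> new Bin 1
  Item 0.63 -> new Bin 2
  Item 0.75 -> new Bin 3
  Item 0.68 -> new Bin 4
  Item 0.32 -> Bin 1 (now 0.87)
  Item 0.52 -> new Bin 5
Total bins used = 5

5


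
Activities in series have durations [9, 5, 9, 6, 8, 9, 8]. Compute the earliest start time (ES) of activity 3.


Activity 3 starts after activities 1 through 2 complete.
Predecessor durations: [9, 5]
ES = 9 + 5 = 14

14


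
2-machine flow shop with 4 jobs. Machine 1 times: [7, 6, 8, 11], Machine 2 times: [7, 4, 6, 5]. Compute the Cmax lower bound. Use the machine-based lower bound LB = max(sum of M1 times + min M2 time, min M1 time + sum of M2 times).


LB1 = sum(M1 times) + min(M2 times) = 32 + 4 = 36
LB2 = min(M1 times) + sum(M2 times) = 6 + 22 = 28
Lower bound = max(LB1, LB2) = max(36, 28) = 36

36


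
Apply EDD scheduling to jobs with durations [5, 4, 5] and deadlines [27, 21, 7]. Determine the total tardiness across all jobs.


Sort by due date (EDD order): [(5, 7), (4, 21), (5, 27)]
Compute completion times and tardiness:
  Job 1: p=5, d=7, C=5, tardiness=max(0,5-7)=0
  Job 2: p=4, d=21, C=9, tardiness=max(0,9-21)=0
  Job 3: p=5, d=27, C=14, tardiness=max(0,14-27)=0
Total tardiness = 0

0


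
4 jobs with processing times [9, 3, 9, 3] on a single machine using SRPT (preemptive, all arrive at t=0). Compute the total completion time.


Since all jobs arrive at t=0, SRPT equals SPT ordering.
SPT order: [3, 3, 9, 9]
Completion times:
  Job 1: p=3, C=3
  Job 2: p=3, C=6
  Job 3: p=9, C=15
  Job 4: p=9, C=24
Total completion time = 3 + 6 + 15 + 24 = 48

48


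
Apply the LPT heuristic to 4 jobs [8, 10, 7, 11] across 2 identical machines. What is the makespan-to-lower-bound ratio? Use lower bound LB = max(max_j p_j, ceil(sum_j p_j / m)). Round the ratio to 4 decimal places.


LPT order: [11, 10, 8, 7]
Machine loads after assignment: [18, 18]
LPT makespan = 18
Lower bound = max(max_job, ceil(total/2)) = max(11, 18) = 18
Ratio = 18 / 18 = 1.0

1.0


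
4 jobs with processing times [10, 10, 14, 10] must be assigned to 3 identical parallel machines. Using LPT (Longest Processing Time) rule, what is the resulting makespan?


Sort jobs in decreasing order (LPT): [14, 10, 10, 10]
Assign each job to the least loaded machine:
  Machine 1: jobs [14], load = 14
  Machine 2: jobs [10, 10], load = 20
  Machine 3: jobs [10], load = 10
Makespan = max load = 20

20


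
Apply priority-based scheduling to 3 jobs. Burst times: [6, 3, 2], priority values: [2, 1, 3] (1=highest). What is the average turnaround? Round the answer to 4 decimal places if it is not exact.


Sort by priority (ascending = highest first):
Order: [(1, 3), (2, 6), (3, 2)]
Completion times:
  Priority 1, burst=3, C=3
  Priority 2, burst=6, C=9
  Priority 3, burst=2, C=11
Average turnaround = 23/3 = 7.6667

7.6667


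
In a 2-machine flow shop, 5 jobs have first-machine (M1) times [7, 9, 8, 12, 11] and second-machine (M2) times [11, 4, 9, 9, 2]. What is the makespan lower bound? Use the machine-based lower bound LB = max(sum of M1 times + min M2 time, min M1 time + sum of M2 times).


LB1 = sum(M1 times) + min(M2 times) = 47 + 2 = 49
LB2 = min(M1 times) + sum(M2 times) = 7 + 35 = 42
Lower bound = max(LB1, LB2) = max(49, 42) = 49

49


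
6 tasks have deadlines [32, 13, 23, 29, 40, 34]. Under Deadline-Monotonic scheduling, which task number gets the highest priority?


Sort tasks by relative deadline (ascending):
  Task 2: deadline = 13
  Task 3: deadline = 23
  Task 4: deadline = 29
  Task 1: deadline = 32
  Task 6: deadline = 34
  Task 5: deadline = 40
Priority order (highest first): [2, 3, 4, 1, 6, 5]
Highest priority task = 2

2


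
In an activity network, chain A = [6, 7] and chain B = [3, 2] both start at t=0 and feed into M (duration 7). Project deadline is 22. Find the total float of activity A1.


Forward pass: ES(A1) = sum of predecessors on chain A = 0
EF = ES + duration = 0 + 6 = 6
Backward pass: LF(M) = deadline = 22; LS(M) = 22 - 7 = 15
LF(A1) = LS(M) - sum(successors on chain A) = 15 - 7 = 8
LS = LF - duration = 8 - 6 = 2
Total float = LS - ES = 2 - 0 = 2

2


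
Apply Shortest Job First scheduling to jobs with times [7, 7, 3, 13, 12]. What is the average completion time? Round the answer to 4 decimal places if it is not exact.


SJF order (ascending): [3, 7, 7, 12, 13]
Completion times:
  Job 1: burst=3, C=3
  Job 2: burst=7, C=10
  Job 3: burst=7, C=17
  Job 4: burst=12, C=29
  Job 5: burst=13, C=42
Average completion = 101/5 = 20.2

20.2


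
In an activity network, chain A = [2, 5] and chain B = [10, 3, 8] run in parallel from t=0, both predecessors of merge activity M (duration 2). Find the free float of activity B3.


ES(B3) = sum of predecessors on chain B = 13
EF(B3) = ES + duration = 13 + 8 = 21
Successor of B3 is M. ES(M) = max(sum(A), sum(B)) = max(7, 21) = 21
Free float = ES(successor) - EF(current) = 21 - 21 = 0

0


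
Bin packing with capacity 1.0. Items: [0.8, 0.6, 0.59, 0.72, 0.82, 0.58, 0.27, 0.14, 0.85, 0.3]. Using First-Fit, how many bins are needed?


Place items sequentially using First-Fit:
  Item 0.8 -> new Bin 1
  Item 0.6 -> new Bin 2
  Item 0.59 -> new Bin 3
  Item 0.72 -> new Bin 4
  Item 0.82 -> new Bin 5
  Item 0.58 -> new Bin 6
  Item 0.27 -> Bin 2 (now 0.87)
  Item 0.14 -> Bin 1 (now 0.94)
  Item 0.85 -> new Bin 7
  Item 0.3 -> Bin 3 (now 0.89)
Total bins used = 7

7


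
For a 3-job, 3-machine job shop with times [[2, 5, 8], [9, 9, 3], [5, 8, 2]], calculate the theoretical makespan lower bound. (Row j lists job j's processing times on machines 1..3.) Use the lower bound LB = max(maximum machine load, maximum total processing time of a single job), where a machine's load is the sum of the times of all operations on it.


Machine loads:
  Machine 1: 2 + 9 + 5 = 16
  Machine 2: 5 + 9 + 8 = 22
  Machine 3: 8 + 3 + 2 = 13
Max machine load = 22
Job totals:
  Job 1: 15
  Job 2: 21
  Job 3: 15
Max job total = 21
Lower bound = max(22, 21) = 22

22


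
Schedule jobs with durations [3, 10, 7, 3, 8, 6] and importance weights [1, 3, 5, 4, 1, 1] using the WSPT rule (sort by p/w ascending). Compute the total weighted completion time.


Compute p/w ratios and sort ascending (WSPT): [(3, 4), (7, 5), (3, 1), (10, 3), (6, 1), (8, 1)]
Compute weighted completion times:
  Job (p=3,w=4): C=3, w*C=4*3=12
  Job (p=7,w=5): C=10, w*C=5*10=50
  Job (p=3,w=1): C=13, w*C=1*13=13
  Job (p=10,w=3): C=23, w*C=3*23=69
  Job (p=6,w=1): C=29, w*C=1*29=29
  Job (p=8,w=1): C=37, w*C=1*37=37
Total weighted completion time = 210

210


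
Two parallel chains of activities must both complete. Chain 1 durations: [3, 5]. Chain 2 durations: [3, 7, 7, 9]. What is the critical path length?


Path A total = 3 + 5 = 8
Path B total = 3 + 7 + 7 + 9 = 26
Critical path = longest path = max(8, 26) = 26

26


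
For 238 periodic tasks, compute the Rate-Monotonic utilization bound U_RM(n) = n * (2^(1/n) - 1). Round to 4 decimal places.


Compute 2^(1/238) = 1.0029166282
Subtract 1: 1.0029166282 - 1 = 0.0029166282
Multiply by n: 238 * 0.0029166282 = 0.6941575116
Round to 4 dp: 0.6942

0.6942


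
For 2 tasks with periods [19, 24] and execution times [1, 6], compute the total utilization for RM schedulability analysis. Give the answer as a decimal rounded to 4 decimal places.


Compute individual utilizations (exact fractions):
  Task 1: C/T = 1/19 (approx. 0.0526)
  Task 2: C/T = 6/24 = 1/4 (approx. 0.25)
Total utilization U = 1/19 + 1/4 = 23/76
Rounded to 4 decimal places: U = 0.3026
RM (Liu & Layland) bound for 2 tasks = 0.828427; compare with U = 23/76 (approx. 0.302632)
U <= bound, so schedulable by RM sufficient condition.

0.3026


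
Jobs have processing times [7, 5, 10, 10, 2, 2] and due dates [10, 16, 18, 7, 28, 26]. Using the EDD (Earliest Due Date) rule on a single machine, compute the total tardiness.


Sort by due date (EDD order): [(10, 7), (7, 10), (5, 16), (10, 18), (2, 26), (2, 28)]
Compute completion times and tardiness:
  Job 1: p=10, d=7, C=10, tardiness=max(0,10-7)=3
  Job 2: p=7, d=10, C=17, tardiness=max(0,17-10)=7
  Job 3: p=5, d=16, C=22, tardiness=max(0,22-16)=6
  Job 4: p=10, d=18, C=32, tardiness=max(0,32-18)=14
  Job 5: p=2, d=26, C=34, tardiness=max(0,34-26)=8
  Job 6: p=2, d=28, C=36, tardiness=max(0,36-28)=8
Total tardiness = 46

46


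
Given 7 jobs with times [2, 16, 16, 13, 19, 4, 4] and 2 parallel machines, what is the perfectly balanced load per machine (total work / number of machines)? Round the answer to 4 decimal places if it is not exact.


Total processing time = 2 + 16 + 16 + 13 + 19 + 4 + 4 = 74
Number of machines = 2
Ideal balanced load = 74 / 2 = 37.0

37.0


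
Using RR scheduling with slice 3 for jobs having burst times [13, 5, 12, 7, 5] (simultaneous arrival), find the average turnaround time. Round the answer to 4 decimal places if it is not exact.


Time quantum = 3
Execution trace:
  J1 runs 3 units, time = 3
  J2 runs 3 units, time = 6
  J3 runs 3 units, time = 9
  J4 runs 3 units, time = 12
  J5 runs 3 units, time = 15
  J1 runs 3 units, time = 18
  J2 runs 2 units, time = 20
  J3 runs 3 units, time = 23
  J4 runs 3 units, time = 26
  J5 runs 2 units, time = 28
  J1 runs 3 units, time = 31
  J3 runs 3 units, time = 34
  J4 runs 1 units, time = 35
  J1 runs 3 units, time = 38
  J3 runs 3 units, time = 41
  J1 runs 1 units, time = 42
Finish times: [42, 20, 41, 35, 28]
Average turnaround = 166/5 = 33.2

33.2


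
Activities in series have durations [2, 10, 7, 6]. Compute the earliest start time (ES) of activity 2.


Activity 2 starts after activities 1 through 1 complete.
Predecessor durations: [2]
ES = 2 = 2

2


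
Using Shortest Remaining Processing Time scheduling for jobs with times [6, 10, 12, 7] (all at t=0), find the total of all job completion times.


Since all jobs arrive at t=0, SRPT equals SPT ordering.
SPT order: [6, 7, 10, 12]
Completion times:
  Job 1: p=6, C=6
  Job 2: p=7, C=13
  Job 3: p=10, C=23
  Job 4: p=12, C=35
Total completion time = 6 + 13 + 23 + 35 = 77

77


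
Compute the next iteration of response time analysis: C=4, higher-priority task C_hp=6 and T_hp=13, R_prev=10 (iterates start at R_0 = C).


R_next = C + ceil(R_prev / T_hp) * C_hp
ceil(10 / 13) = ceil(0.7692) = 1
Interference = 1 * 6 = 6
R_next = 4 + 6 = 10
R_next = R_prev, so the iteration has converged (response time = 10).

10


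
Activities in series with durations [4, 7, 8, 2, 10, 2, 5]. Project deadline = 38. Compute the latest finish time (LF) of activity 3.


LF(activity 3) = deadline - sum of successor durations
Successors: activities 4 through 7 with durations [2, 10, 2, 5]
Sum of successor durations = 19
LF = 38 - 19 = 19

19


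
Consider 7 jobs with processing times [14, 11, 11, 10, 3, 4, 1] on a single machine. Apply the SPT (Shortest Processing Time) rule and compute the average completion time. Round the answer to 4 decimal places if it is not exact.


Sort jobs by processing time (SPT order): [1, 3, 4, 10, 11, 11, 14]
Compute completion times sequentially:
  Job 1: processing = 1, completes at 1
  Job 2: processing = 3, completes at 4
  Job 3: processing = 4, completes at 8
  Job 4: processing = 10, completes at 18
  Job 5: processing = 11, completes at 29
  Job 6: processing = 11, completes at 40
  Job 7: processing = 14, completes at 54
Sum of completion times = 154
Average completion time = 154/7 = 22.0

22.0


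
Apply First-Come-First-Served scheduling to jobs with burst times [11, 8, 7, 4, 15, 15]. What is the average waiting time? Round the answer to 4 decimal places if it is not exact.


FCFS order (as given): [11, 8, 7, 4, 15, 15]
Waiting times:
  Job 1: wait = 0
  Job 2: wait = 11
  Job 3: wait = 19
  Job 4: wait = 26
  Job 5: wait = 30
  Job 6: wait = 45
Sum of waiting times = 131
Average waiting time = 131/6 = 21.8333

21.8333


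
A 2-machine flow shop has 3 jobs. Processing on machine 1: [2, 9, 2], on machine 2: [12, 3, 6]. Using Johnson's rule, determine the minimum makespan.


Apply Johnson's rule:
  Group 1 (a <= b): [(1, 2, 12), (3, 2, 6)]
  Group 2 (a > b): [(2, 9, 3)]
Optimal job order: [1, 3, 2]
Schedule:
  Job 1: M1 done at 2, M2 done at 14
  Job 3: M1 done at 4, M2 done at 20
  Job 2: M1 done at 13, M2 done at 23
Makespan = 23

23


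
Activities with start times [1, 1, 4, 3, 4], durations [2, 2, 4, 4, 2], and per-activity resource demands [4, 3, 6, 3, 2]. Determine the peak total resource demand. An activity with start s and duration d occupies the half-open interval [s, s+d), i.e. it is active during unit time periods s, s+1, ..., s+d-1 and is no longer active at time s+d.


Each activity i is active on [start_i, start_i + duration_i).
Compute total resource usage per time slot:
  t=0: active resources = [], total = 0
  t=1: active resources = [4, 3], total = 7
  t=2: active resources = [4, 3], total = 7
  t=3: active resources = [3], total = 3
  t=4: active resources = [6, 3, 2], total = 11
  t=5: active resources = [6, 3, 2], total = 11
  t=6: active resources = [6, 3], total = 9
  t=7: active resources = [6], total = 6
Peak resource demand = 11

11


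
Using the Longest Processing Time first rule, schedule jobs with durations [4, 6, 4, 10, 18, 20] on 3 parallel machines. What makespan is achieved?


Sort jobs in decreasing order (LPT): [20, 18, 10, 6, 4, 4]
Assign each job to the least loaded machine:
  Machine 1: jobs [20], load = 20
  Machine 2: jobs [18, 4], load = 22
  Machine 3: jobs [10, 6, 4], load = 20
Makespan = max load = 22

22


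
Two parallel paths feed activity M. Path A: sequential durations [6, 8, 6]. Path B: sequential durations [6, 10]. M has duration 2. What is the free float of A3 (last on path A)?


ES(A3) = sum of predecessors on chain A = 14
EF(A3) = ES + duration = 14 + 6 = 20
Successor of A3 is M. ES(M) = max(sum(A), sum(B)) = max(20, 16) = 20
Free float = ES(successor) - EF(current) = 20 - 20 = 0

0


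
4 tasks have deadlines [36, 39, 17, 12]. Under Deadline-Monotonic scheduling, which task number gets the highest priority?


Sort tasks by relative deadline (ascending):
  Task 4: deadline = 12
  Task 3: deadline = 17
  Task 1: deadline = 36
  Task 2: deadline = 39
Priority order (highest first): [4, 3, 1, 2]
Highest priority task = 4

4


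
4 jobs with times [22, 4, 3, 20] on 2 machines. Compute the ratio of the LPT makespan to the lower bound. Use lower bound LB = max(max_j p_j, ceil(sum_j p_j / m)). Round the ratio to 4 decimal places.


LPT order: [22, 20, 4, 3]
Machine loads after assignment: [25, 24]
LPT makespan = 25
Lower bound = max(max_job, ceil(total/2)) = max(22, 25) = 25
Ratio = 25 / 25 = 1.0

1.0


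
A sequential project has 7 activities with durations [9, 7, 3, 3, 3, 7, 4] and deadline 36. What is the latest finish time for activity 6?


LF(activity 6) = deadline - sum of successor durations
Successors: activities 7 through 7 with durations [4]
Sum of successor durations = 4
LF = 36 - 4 = 32

32


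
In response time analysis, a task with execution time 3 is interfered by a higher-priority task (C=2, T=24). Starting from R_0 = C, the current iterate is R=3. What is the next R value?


R_next = C + ceil(R_prev / T_hp) * C_hp
ceil(3 / 24) = ceil(0.125) = 1
Interference = 1 * 2 = 2
R_next = 3 + 2 = 5

5


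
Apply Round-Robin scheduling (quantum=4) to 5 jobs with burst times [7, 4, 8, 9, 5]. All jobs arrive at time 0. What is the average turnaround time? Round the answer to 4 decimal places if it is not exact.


Time quantum = 4
Execution trace:
  J1 runs 4 units, time = 4
  J2 runs 4 units, time = 8
  J3 runs 4 units, time = 12
  J4 runs 4 units, time = 16
  J5 runs 4 units, time = 20
  J1 runs 3 units, time = 23
  J3 runs 4 units, time = 27
  J4 runs 4 units, time = 31
  J5 runs 1 units, time = 32
  J4 runs 1 units, time = 33
Finish times: [23, 8, 27, 33, 32]
Average turnaround = 123/5 = 24.6

24.6


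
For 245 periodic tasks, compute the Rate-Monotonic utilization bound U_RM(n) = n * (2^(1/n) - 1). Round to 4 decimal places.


Compute 2^(1/245) = 1.0028331781
Subtract 1: 1.0028331781 - 1 = 0.0028331781
Multiply by n: 245 * 0.0028331781 = 0.6941286345
Round to 4 dp: 0.6941

0.6941


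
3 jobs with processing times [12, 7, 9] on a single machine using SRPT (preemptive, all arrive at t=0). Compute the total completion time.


Since all jobs arrive at t=0, SRPT equals SPT ordering.
SPT order: [7, 9, 12]
Completion times:
  Job 1: p=7, C=7
  Job 2: p=9, C=16
  Job 3: p=12, C=28
Total completion time = 7 + 16 + 28 = 51

51


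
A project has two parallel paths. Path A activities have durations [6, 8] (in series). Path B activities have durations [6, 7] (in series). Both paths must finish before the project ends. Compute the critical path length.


Path A total = 6 + 8 = 14
Path B total = 6 + 7 = 13
Critical path = longest path = max(14, 13) = 14

14


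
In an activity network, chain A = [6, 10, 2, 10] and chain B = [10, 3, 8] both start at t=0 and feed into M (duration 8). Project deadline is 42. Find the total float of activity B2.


Forward pass: ES(B2) = sum of predecessors on chain B = 10
EF = ES + duration = 10 + 3 = 13
Backward pass: LF(M) = deadline = 42; LS(M) = 42 - 8 = 34
LF(B2) = LS(M) - sum(successors on chain B) = 34 - 8 = 26
LS = LF - duration = 26 - 3 = 23
Total float = LS - ES = 23 - 10 = 13

13


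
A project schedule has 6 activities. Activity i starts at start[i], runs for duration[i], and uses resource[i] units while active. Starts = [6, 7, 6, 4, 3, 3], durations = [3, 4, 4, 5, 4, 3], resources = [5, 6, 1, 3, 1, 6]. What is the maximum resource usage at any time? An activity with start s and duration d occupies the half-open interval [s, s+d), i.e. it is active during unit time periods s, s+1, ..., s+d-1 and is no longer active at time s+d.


Each activity i is active on [start_i, start_i + duration_i).
Compute total resource usage per time slot:
  t=0: active resources = [], total = 0
  t=1: active resources = [], total = 0
  t=2: active resources = [], total = 0
  t=3: active resources = [1, 6], total = 7
  t=4: active resources = [3, 1, 6], total = 10
  t=5: active resources = [3, 1, 6], total = 10
  t=6: active resources = [5, 1, 3, 1], total = 10
  t=7: active resources = [5, 6, 1, 3], total = 15
  t=8: active resources = [5, 6, 1, 3], total = 15
  t=9: active resources = [6, 1], total = 7
  t=10: active resources = [6], total = 6
Peak resource demand = 15

15


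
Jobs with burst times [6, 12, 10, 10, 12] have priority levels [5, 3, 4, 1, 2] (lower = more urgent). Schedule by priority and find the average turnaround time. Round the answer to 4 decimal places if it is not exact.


Sort by priority (ascending = highest first):
Order: [(1, 10), (2, 12), (3, 12), (4, 10), (5, 6)]
Completion times:
  Priority 1, burst=10, C=10
  Priority 2, burst=12, C=22
  Priority 3, burst=12, C=34
  Priority 4, burst=10, C=44
  Priority 5, burst=6, C=50
Average turnaround = 160/5 = 32.0

32.0


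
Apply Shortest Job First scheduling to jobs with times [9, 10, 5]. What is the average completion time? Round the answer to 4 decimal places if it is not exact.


SJF order (ascending): [5, 9, 10]
Completion times:
  Job 1: burst=5, C=5
  Job 2: burst=9, C=14
  Job 3: burst=10, C=24
Average completion = 43/3 = 14.3333

14.3333


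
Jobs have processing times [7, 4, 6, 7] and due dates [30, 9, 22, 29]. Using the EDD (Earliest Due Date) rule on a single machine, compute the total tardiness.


Sort by due date (EDD order): [(4, 9), (6, 22), (7, 29), (7, 30)]
Compute completion times and tardiness:
  Job 1: p=4, d=9, C=4, tardiness=max(0,4-9)=0
  Job 2: p=6, d=22, C=10, tardiness=max(0,10-22)=0
  Job 3: p=7, d=29, C=17, tardiness=max(0,17-29)=0
  Job 4: p=7, d=30, C=24, tardiness=max(0,24-30)=0
Total tardiness = 0

0


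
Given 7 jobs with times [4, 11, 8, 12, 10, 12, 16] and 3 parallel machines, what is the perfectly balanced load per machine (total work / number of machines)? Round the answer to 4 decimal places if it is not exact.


Total processing time = 4 + 11 + 8 + 12 + 10 + 12 + 16 = 73
Number of machines = 3
Ideal balanced load = 73 / 3 = 24.3333

24.3333


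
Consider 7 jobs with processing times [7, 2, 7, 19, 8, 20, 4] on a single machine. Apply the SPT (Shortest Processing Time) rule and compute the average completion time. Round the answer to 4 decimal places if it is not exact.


Sort jobs by processing time (SPT order): [2, 4, 7, 7, 8, 19, 20]
Compute completion times sequentially:
  Job 1: processing = 2, completes at 2
  Job 2: processing = 4, completes at 6
  Job 3: processing = 7, completes at 13
  Job 4: processing = 7, completes at 20
  Job 5: processing = 8, completes at 28
  Job 6: processing = 19, completes at 47
  Job 7: processing = 20, completes at 67
Sum of completion times = 183
Average completion time = 183/7 = 26.1429

26.1429


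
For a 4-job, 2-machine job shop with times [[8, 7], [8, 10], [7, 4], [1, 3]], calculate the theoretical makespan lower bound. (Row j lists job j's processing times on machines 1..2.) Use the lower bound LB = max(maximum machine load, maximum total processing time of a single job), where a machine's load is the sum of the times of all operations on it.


Machine loads:
  Machine 1: 8 + 8 + 7 + 1 = 24
  Machine 2: 7 + 10 + 4 + 3 = 24
Max machine load = 24
Job totals:
  Job 1: 15
  Job 2: 18
  Job 3: 11
  Job 4: 4
Max job total = 18
Lower bound = max(24, 18) = 24

24


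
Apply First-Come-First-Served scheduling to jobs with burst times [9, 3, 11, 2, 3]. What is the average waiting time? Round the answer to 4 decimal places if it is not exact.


FCFS order (as given): [9, 3, 11, 2, 3]
Waiting times:
  Job 1: wait = 0
  Job 2: wait = 9
  Job 3: wait = 12
  Job 4: wait = 23
  Job 5: wait = 25
Sum of waiting times = 69
Average waiting time = 69/5 = 13.8

13.8


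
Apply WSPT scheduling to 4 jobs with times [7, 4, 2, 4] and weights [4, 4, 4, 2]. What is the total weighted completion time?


Compute p/w ratios and sort ascending (WSPT): [(2, 4), (4, 4), (7, 4), (4, 2)]
Compute weighted completion times:
  Job (p=2,w=4): C=2, w*C=4*2=8
  Job (p=4,w=4): C=6, w*C=4*6=24
  Job (p=7,w=4): C=13, w*C=4*13=52
  Job (p=4,w=2): C=17, w*C=2*17=34
Total weighted completion time = 118

118


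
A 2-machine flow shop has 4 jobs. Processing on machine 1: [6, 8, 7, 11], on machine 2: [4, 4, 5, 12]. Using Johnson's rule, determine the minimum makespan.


Apply Johnson's rule:
  Group 1 (a <= b): [(4, 11, 12)]
  Group 2 (a > b): [(3, 7, 5), (1, 6, 4), (2, 8, 4)]
Optimal job order: [4, 3, 1, 2]
Schedule:
  Job 4: M1 done at 11, M2 done at 23
  Job 3: M1 done at 18, M2 done at 28
  Job 1: M1 done at 24, M2 done at 32
  Job 2: M1 done at 32, M2 done at 36
Makespan = 36

36


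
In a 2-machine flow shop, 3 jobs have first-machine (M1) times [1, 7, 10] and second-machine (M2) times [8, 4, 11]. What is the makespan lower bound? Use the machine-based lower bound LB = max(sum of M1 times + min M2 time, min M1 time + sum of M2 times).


LB1 = sum(M1 times) + min(M2 times) = 18 + 4 = 22
LB2 = min(M1 times) + sum(M2 times) = 1 + 23 = 24
Lower bound = max(LB1, LB2) = max(22, 24) = 24

24


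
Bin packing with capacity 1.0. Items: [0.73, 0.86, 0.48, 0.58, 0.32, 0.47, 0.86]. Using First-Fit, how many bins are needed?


Place items sequentially using First-Fit:
  Item 0.73 -> new Bin 1
  Item 0.86 -> new Bin 2
  Item 0.48 -> new Bin 3
  Item 0.58 -> new Bin 4
  Item 0.32 -> Bin 3 (now 0.8)
  Item 0.47 -> new Bin 5
  Item 0.86 -> new Bin 6
Total bins used = 6

6


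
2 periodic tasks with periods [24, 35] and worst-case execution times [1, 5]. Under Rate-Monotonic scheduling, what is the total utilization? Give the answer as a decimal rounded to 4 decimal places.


Compute individual utilizations (exact fractions):
  Task 1: C/T = 1/24 (approx. 0.0417)
  Task 2: C/T = 5/35 = 1/7 (approx. 0.1429)
Total utilization U = 1/24 + 1/7 = 31/168
Rounded to 4 decimal places: U = 0.1845
RM (Liu & Layland) bound for 2 tasks = 0.828427; compare with U = 31/168 (approx. 0.184524)
U <= bound, so schedulable by RM sufficient condition.

0.1845


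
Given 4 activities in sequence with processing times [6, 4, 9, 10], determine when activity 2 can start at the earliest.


Activity 2 starts after activities 1 through 1 complete.
Predecessor durations: [6]
ES = 6 = 6

6
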